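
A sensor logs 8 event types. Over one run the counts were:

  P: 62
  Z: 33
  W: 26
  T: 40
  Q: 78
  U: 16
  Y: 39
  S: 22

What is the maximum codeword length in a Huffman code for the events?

Merge the two lowest-weight nodes at each step:
U(16) + S(22) → 38
W(26) + Z(33) → 59
38 + Y(39) → 77
T(40) + 59 → 99
P(62) + 77 → 139
Q(78) + 99 → 177
139 + 177 → 316
The rarest symbols sit at the bottom; the longest codeword is 4 bits.

4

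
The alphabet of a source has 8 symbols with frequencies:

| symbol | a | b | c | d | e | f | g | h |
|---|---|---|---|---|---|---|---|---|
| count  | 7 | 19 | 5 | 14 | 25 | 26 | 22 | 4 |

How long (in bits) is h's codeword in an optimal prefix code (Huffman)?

Build the tree from the bottom:
h(4) + c(5) → 9
a(7) + 9 → 16
d(14) + 16 → 30
b(19) + g(22) → 41
e(25) + f(26) → 51
30 + 41 → 71
51 + 71 → 122
The subtree containing h is merged 5 times, so code length = 5.

5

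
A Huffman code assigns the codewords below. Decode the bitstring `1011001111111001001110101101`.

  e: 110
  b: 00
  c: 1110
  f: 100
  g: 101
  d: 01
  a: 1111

gfacdbcgg

Read left to right; each codeword is recognised as soon as it completes (prefix code):
  101→g | 100→f | 1111→a | 1110→c | 01→d | 00→b | 1110→c | 101→g | 101→g
Decoded message: gfacdbcgg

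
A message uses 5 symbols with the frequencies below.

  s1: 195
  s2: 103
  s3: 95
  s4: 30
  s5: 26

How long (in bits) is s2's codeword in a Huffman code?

Huffman merges, smallest pair first:
s5(26) + s4(30) → 56
56 + s3(95) → 151
s2(103) + 151 → 254
s1(195) + 254 → 449
The subtree containing s2 is merged 2 times, so code length = 2.

2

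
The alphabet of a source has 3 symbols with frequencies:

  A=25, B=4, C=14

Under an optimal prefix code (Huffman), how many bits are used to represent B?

2

Repeatedly merge the two smallest:
merge B(4) and C(14): 18
merge 18 and A(25): 43
The subtree containing B is merged 2 times, so code length = 2.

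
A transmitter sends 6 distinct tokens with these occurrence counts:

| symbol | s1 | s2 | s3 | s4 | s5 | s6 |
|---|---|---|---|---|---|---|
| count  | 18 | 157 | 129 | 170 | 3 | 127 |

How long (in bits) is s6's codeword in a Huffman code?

Repeatedly merge the two smallest:
combine s5(3), s1(18) → 21
combine 21, s6(127) → 148
combine s3(129), 148 → 277
combine s2(157), s4(170) → 327
combine 277, 327 → 604
The subtree containing s6 is merged 3 times, so code length = 3.

3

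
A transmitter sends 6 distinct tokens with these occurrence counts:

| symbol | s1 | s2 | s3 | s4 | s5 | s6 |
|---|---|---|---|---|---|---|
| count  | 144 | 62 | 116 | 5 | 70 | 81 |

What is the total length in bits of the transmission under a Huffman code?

1160

Build the Huffman tree bottom-up:
merge s4(5) and s2(62): 67
merge 67 and s5(70): 137
merge s6(81) and s3(116): 197
merge 137 and s1(144): 281
merge 197 and 281: 478
Each symbol's bit-cost is frequency × depth; summing gives 1160 bits (equivalently 67 + 137 + 197 + 281 + 478).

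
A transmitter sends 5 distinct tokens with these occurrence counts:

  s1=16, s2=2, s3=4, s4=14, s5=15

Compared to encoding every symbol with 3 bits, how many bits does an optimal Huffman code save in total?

Fixed-length: 3 bits × 51 symbols = 153 bits.
Huffman merges:
merge s2(2) and s3(4): 6
merge 6 and s4(14): 20
merge s5(15) and s1(16): 31
merge 20 and 31: 51
Huffman total = 6 + 20 + 31 + 51 = 108 bits.
Saving = 153 − 108 = 45 bits.

45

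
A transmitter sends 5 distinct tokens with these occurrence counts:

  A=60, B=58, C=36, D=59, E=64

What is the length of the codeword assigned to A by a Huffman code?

2

Huffman merges, smallest pair first:
C(36) + B(58) → 94
D(59) + A(60) → 119
E(64) + 94 → 158
119 + 158 → 277
A's leaf is at depth 2, giving a 2-bit codeword.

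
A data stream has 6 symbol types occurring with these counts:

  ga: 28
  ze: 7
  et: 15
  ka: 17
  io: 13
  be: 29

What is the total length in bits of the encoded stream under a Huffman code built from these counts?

270

Merge the two smallest weights repeatedly:
ze(7) + io(13) → 20
et(15) + ka(17) → 32
20 + ga(28) → 48
be(29) + 32 → 61
48 + 61 → 109
The encoded length is the sum of every internal node's weight: 20 + 32 + 48 + 61 + 109 = 270 bits.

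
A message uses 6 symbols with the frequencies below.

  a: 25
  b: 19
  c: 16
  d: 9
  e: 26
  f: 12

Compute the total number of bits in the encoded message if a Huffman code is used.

Build the Huffman tree bottom-up:
merge d(9) and f(12): 21
merge c(16) and b(19): 35
merge 21 and a(25): 46
merge e(26) and 35: 61
merge 46 and 61: 107
The encoded length is the sum of every internal node's weight: 21 + 35 + 46 + 61 + 107 = 270 bits.

270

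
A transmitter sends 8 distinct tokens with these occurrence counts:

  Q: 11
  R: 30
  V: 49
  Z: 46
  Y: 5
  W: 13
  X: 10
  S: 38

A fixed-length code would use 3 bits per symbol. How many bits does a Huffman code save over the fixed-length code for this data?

56

Fixed-length: 3 bits × 202 symbols = 606 bits.
Huffman merges:
merge Y(5) and X(10): 15
merge Q(11) and W(13): 24
merge 15 and 24: 39
merge R(30) and S(38): 68
merge 39 and Z(46): 85
merge V(49) and 68: 117
merge 85 and 117: 202
Huffman total = 15 + 24 + 39 + 68 + 85 + 117 + 202 = 550 bits.
Saving = 606 − 550 = 56 bits.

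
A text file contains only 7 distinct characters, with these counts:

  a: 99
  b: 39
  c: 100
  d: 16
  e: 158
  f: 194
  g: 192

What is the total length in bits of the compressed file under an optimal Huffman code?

Merge the two smallest weights repeatedly:
combine d(16), b(39) → 55
combine 55, a(99) → 154
combine c(100), 154 → 254
combine e(158), g(192) → 350
combine f(194), 254 → 448
combine 350, 448 → 798
Each symbol's bit-cost is frequency × depth; summing gives 2059 bits (equivalently 55 + 154 + 254 + 350 + 448 + 798).

2059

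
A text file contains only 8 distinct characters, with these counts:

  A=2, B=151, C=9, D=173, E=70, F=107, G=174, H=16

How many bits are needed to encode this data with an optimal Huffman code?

Greedily combine the two least-frequent nodes:
combine A(2), C(9) → 11
combine 11, H(16) → 27
combine 27, E(70) → 97
combine 97, F(107) → 204
combine B(151), D(173) → 324
combine G(174), 204 → 378
combine 324, 378 → 702
Total encoded bits = sum of merged weights = 11 + 27 + 97 + 204 + 324 + 378 + 702 = 1743.

1743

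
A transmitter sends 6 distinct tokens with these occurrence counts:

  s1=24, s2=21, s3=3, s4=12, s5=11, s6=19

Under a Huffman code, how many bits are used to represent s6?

2

Huffman merges, smallest pair first:
merge s3(3) and s5(11): 14
merge s4(12) and 14: 26
merge s6(19) and s2(21): 40
merge s1(24) and 26: 50
merge 40 and 50: 90
s6 sits 2 levels below the root, so its codeword is 2 bits.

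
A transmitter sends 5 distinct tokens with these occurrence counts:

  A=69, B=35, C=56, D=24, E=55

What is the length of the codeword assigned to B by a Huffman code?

Repeatedly merge the two smallest:
combine D(24), B(35) → 59
combine E(55), C(56) → 111
combine 59, A(69) → 128
combine 111, 128 → 239
The subtree containing B is merged 3 times, so code length = 3.

3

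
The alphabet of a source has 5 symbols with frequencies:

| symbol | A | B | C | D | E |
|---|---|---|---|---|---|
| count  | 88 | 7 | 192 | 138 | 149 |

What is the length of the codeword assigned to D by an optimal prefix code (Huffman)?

2

Build the tree from the bottom:
combine B(7), A(88) → 95
combine 95, D(138) → 233
combine E(149), C(192) → 341
combine 233, 341 → 574
D sits 2 levels below the root, so its codeword is 2 bits.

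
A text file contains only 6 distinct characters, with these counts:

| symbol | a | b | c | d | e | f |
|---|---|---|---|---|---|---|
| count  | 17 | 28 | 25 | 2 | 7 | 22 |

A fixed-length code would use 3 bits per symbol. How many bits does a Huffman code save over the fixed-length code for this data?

66

Fixed-length: 3 bits × 101 symbols = 303 bits.
Huffman merges:
combine d(2), e(7) → 9
combine 9, a(17) → 26
combine f(22), c(25) → 47
combine 26, b(28) → 54
combine 47, 54 → 101
Huffman total = 9 + 26 + 47 + 54 + 101 = 237 bits.
Saving = 303 − 237 = 66 bits.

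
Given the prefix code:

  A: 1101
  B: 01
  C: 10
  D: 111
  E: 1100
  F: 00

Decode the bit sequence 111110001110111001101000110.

DEBAEAFBC

Read left to right; each codeword is recognised as soon as it completes (prefix code):
  111→D | 1100→E | 01→B | 1101→A | 1100→E | 1101→A | 00→F | 01→B | 10→C
Decoded message: DEBAEAFBC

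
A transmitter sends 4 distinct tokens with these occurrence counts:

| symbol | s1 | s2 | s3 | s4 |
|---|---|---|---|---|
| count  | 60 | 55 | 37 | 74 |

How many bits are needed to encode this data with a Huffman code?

452

Merge the two smallest weights repeatedly:
merge s3(37) and s2(55): 92
merge s1(60) and s4(74): 134
merge 92 and 134: 226
The encoded length is the sum of every internal node's weight: 92 + 134 + 226 = 452 bits.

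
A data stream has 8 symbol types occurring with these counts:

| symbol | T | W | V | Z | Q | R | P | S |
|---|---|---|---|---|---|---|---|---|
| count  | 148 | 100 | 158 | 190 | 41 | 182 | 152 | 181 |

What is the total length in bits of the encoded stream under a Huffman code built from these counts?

Merge the two smallest weights repeatedly:
combine Q(41), W(100) → 141
combine 141, T(148) → 289
combine P(152), V(158) → 310
combine S(181), R(182) → 363
combine Z(190), 289 → 479
combine 310, 363 → 673
combine 479, 673 → 1152
The encoded length is the sum of every internal node's weight: 141 + 289 + 310 + 363 + 479 + 673 + 1152 = 3407 bits.

3407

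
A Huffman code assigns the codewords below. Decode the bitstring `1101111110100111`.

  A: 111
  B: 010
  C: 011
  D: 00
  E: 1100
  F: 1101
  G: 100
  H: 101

Read left to right; each codeword is recognised as soon as it completes (prefix code):
  1101→F | 111→A | 1101→F | 00→D | 111→A
Decoded message: FAFDA

FAFDA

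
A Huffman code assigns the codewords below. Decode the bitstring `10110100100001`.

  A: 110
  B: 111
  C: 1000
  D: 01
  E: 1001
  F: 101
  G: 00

FFGCD

Read left to right; each codeword is recognised as soon as it completes (prefix code):
  101→F | 101→F | 00→G | 1000→C | 01→D
Decoded message: FFGCD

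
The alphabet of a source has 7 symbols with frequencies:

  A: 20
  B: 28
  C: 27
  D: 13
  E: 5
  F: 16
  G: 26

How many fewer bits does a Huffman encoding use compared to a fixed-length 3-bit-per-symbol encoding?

Fixed-length: 3 bits × 135 symbols = 405 bits.
Huffman merges:
E(5) + D(13) → 18
F(16) + 18 → 34
A(20) + G(26) → 46
C(27) + B(28) → 55
34 + 46 → 80
55 + 80 → 135
Huffman total = 18 + 34 + 46 + 55 + 80 + 135 = 368 bits.
Saving = 405 − 368 = 37 bits.

37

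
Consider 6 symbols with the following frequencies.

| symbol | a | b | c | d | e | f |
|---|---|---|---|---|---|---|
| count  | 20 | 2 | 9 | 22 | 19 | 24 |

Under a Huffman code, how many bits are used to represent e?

3

Repeatedly merge the two smallest:
combine b(2), c(9) → 11
combine 11, e(19) → 30
combine a(20), d(22) → 42
combine f(24), 30 → 54
combine 42, 54 → 96
e sits 3 levels below the root, so its codeword is 3 bits.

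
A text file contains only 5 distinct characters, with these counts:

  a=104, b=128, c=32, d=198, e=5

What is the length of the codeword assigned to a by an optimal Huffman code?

3

Build the tree from the bottom:
combine e(5), c(32) → 37
combine 37, a(104) → 141
combine b(128), 141 → 269
combine d(198), 269 → 467
The subtree containing a is merged 3 times, so code length = 3.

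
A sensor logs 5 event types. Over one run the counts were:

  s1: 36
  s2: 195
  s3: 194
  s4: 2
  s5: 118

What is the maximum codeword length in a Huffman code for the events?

Merge the two lowest-weight nodes at each step:
merge s4(2) and s1(36): 38
merge 38 and s5(118): 156
merge 156 and s3(194): 350
merge s2(195) and 350: 545
Maximum depth reached is 4.

4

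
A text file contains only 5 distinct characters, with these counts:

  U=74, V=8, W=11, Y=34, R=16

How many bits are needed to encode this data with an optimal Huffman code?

266

Merge the two smallest weights repeatedly:
combine V(8), W(11) → 19
combine R(16), 19 → 35
combine Y(34), 35 → 69
combine 69, U(74) → 143
The encoded length is the sum of every internal node's weight: 19 + 35 + 69 + 143 = 266 bits.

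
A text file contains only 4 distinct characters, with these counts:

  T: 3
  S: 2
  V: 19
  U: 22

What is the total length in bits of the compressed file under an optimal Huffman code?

75

Merge the two smallest weights repeatedly:
merge S(2) and T(3): 5
merge 5 and V(19): 24
merge U(22) and 24: 46
The encoded length is the sum of every internal node's weight: 5 + 24 + 46 = 75 bits.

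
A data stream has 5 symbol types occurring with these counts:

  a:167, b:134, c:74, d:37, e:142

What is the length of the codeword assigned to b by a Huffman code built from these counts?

2

Repeatedly merge the two smallest:
merge d(37) and c(74): 111
merge 111 and b(134): 245
merge e(142) and a(167): 309
merge 245 and 309: 554
The subtree containing b is merged 2 times, so code length = 2.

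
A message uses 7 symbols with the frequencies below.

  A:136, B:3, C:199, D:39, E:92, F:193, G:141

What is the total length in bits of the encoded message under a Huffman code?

2052

Build the Huffman tree bottom-up:
merge B(3) and D(39): 42
merge 42 and E(92): 134
merge 134 and A(136): 270
merge G(141) and F(193): 334
merge C(199) and 270: 469
merge 334 and 469: 803
The encoded length is the sum of every internal node's weight: 42 + 134 + 270 + 334 + 469 + 803 = 2052 bits.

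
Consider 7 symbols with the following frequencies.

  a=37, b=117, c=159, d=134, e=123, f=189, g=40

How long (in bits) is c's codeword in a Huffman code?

2

Repeatedly merge the two smallest:
a(37) + g(40) → 77
77 + b(117) → 194
e(123) + d(134) → 257
c(159) + f(189) → 348
194 + 257 → 451
348 + 451 → 799
c sits 2 levels below the root, so its codeword is 2 bits.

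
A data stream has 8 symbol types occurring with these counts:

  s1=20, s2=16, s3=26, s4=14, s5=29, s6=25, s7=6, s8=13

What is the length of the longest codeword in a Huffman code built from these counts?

4

Merge the two lowest-weight nodes at each step:
combine s7(6), s8(13) → 19
combine s4(14), s2(16) → 30
combine 19, s1(20) → 39
combine s6(25), s3(26) → 51
combine s5(29), 30 → 59
combine 39, 51 → 90
combine 59, 90 → 149
Maximum depth reached is 4.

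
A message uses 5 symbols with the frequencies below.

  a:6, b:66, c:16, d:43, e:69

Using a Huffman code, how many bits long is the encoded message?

418

Merge the two smallest weights repeatedly:
combine a(6), c(16) → 22
combine 22, d(43) → 65
combine 65, b(66) → 131
combine e(69), 131 → 200
Each symbol's bit-cost is frequency × depth; summing gives 418 bits (equivalently 22 + 65 + 131 + 200).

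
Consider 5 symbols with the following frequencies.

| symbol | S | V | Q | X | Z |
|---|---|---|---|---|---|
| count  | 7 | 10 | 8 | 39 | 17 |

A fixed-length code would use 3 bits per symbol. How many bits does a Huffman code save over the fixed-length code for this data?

Fixed-length: 3 bits × 81 symbols = 243 bits.
Huffman merges:
combine S(7), Q(8) → 15
combine V(10), 15 → 25
combine Z(17), 25 → 42
combine X(39), 42 → 81
Huffman total = 15 + 25 + 42 + 81 = 163 bits.
Saving = 243 − 163 = 80 bits.

80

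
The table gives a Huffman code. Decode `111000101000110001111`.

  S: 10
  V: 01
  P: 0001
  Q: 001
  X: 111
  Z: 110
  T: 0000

XPVPSQX

Read left to right; each codeword is recognised as soon as it completes (prefix code):
  111→X | 0001→P | 01→V | 0001→P | 10→S | 001→Q | 111→X
Decoded message: XPVPSQX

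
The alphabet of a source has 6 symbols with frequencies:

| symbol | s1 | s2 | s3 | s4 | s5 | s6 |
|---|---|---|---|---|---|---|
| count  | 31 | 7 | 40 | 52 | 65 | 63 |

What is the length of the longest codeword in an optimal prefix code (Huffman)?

Merge the two lowest-weight nodes at each step:
s2(7) + s1(31) → 38
38 + s3(40) → 78
s4(52) + s6(63) → 115
s5(65) + 78 → 143
115 + 143 → 258
The rarest symbols sit at the bottom; the longest codeword is 4 bits.

4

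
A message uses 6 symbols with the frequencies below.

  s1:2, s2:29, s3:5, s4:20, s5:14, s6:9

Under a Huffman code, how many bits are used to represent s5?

2

Huffman merges, smallest pair first:
merge s1(2) and s3(5): 7
merge 7 and s6(9): 16
merge s5(14) and 16: 30
merge s4(20) and s2(29): 49
merge 30 and 49: 79
s5 sits 2 levels below the root, so its codeword is 2 bits.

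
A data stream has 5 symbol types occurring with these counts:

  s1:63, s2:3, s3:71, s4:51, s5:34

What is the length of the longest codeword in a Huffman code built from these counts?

3

Merge the two lowest-weight nodes at each step:
s2(3) + s5(34) → 37
37 + s4(51) → 88
s1(63) + s3(71) → 134
88 + 134 → 222
Maximum depth reached is 3.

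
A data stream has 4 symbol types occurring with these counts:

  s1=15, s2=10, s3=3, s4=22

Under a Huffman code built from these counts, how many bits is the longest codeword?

3

Merge the two lowest-weight nodes at each step:
s3(3) + s2(10) → 13
13 + s1(15) → 28
s4(22) + 28 → 50
The rarest symbols sit at the bottom; the longest codeword is 3 bits.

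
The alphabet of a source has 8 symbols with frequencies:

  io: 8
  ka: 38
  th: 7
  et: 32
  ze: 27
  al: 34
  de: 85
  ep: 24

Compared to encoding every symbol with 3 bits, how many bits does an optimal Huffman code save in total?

Fixed-length: 3 bits × 255 symbols = 765 bits.
Huffman merges:
merge th(7) and io(8): 15
merge 15 and ep(24): 39
merge ze(27) and et(32): 59
merge al(34) and ka(38): 72
merge 39 and 59: 98
merge 72 and de(85): 157
merge 98 and 157: 255
Huffman total = 15 + 39 + 59 + 72 + 98 + 157 + 255 = 695 bits.
Saving = 765 − 695 = 70 bits.

70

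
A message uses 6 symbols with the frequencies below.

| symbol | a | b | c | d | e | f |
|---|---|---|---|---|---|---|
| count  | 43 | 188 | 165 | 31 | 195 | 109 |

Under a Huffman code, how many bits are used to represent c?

2

Huffman merges, smallest pair first:
merge d(31) and a(43): 74
merge 74 and f(109): 183
merge c(165) and 183: 348
merge b(188) and e(195): 383
merge 348 and 383: 731
The subtree containing c is merged 2 times, so code length = 2.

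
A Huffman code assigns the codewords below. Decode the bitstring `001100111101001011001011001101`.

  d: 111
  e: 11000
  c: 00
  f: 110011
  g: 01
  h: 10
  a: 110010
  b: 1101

cfbchafg

Read left to right; each codeword is recognised as soon as it completes (prefix code):
  00→c | 110011→f | 1101→b | 00→c | 10→h | 110010→a | 110011→f | 01→g
Decoded message: cfbchafg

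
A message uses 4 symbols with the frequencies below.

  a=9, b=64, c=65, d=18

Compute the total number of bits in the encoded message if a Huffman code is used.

Build the Huffman tree bottom-up:
merge a(9) and d(18): 27
merge 27 and b(64): 91
merge c(65) and 91: 156
Total encoded bits = sum of merged weights = 27 + 91 + 156 = 274.

274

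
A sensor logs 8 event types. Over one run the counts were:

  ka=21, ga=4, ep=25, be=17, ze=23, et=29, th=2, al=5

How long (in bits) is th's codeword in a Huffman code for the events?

5

Build the tree from the bottom:
th(2) + ga(4) → 6
al(5) + 6 → 11
11 + be(17) → 28
ka(21) + ze(23) → 44
ep(25) + 28 → 53
et(29) + 44 → 73
53 + 73 → 126
th sits 5 levels below the root, so its codeword is 5 bits.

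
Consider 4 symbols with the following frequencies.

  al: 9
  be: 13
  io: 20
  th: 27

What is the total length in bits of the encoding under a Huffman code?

Merge the two smallest weights repeatedly:
merge al(9) and be(13): 22
merge io(20) and 22: 42
merge th(27) and 42: 69
The encoded length is the sum of every internal node's weight: 22 + 42 + 69 = 133 bits.

133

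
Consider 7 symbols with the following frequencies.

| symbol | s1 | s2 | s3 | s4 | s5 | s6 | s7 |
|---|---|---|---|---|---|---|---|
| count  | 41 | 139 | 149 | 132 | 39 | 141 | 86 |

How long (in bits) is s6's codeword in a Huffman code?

Repeatedly merge the two smallest:
merge s5(39) and s1(41): 80
merge 80 and s7(86): 166
merge s4(132) and s2(139): 271
merge s6(141) and s3(149): 290
merge 166 and 271: 437
merge 290 and 437: 727
s6's leaf is at depth 2, giving a 2-bit codeword.

2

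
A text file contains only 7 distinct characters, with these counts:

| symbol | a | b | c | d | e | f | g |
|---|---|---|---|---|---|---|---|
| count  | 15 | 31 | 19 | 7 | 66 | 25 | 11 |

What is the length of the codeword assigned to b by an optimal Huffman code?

Huffman merges, smallest pair first:
combine d(7), g(11) → 18
combine a(15), 18 → 33
combine c(19), f(25) → 44
combine b(31), 33 → 64
combine 44, 64 → 108
combine e(66), 108 → 174
b's leaf is at depth 3, giving a 3-bit codeword.

3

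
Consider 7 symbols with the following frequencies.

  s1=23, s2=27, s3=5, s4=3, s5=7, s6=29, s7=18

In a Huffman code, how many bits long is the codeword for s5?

Build the tree from the bottom:
combine s4(3), s3(5) → 8
combine s5(7), 8 → 15
combine 15, s7(18) → 33
combine s1(23), s2(27) → 50
combine s6(29), 33 → 62
combine 50, 62 → 112
s5 sits 4 levels below the root, so its codeword is 4 bits.

4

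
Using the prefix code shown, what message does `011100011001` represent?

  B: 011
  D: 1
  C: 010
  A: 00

BDABAD

Read left to right; each codeword is recognised as soon as it completes (prefix code):
  011→B | 1→D | 00→A | 011→B | 00→A | 1→D
Decoded message: BDABAD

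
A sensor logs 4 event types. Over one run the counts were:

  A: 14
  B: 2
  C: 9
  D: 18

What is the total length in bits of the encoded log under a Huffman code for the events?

79

Merge the two smallest weights repeatedly:
combine B(2), C(9) → 11
combine 11, A(14) → 25
combine D(18), 25 → 43
The encoded length is the sum of every internal node's weight: 11 + 25 + 43 = 79 bits.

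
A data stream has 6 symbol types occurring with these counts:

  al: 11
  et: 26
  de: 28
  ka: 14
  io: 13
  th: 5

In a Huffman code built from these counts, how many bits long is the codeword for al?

Huffman merges, smallest pair first:
th(5) + al(11) → 16
io(13) + ka(14) → 27
16 + et(26) → 42
27 + de(28) → 55
42 + 55 → 97
The subtree containing al is merged 3 times, so code length = 3.

3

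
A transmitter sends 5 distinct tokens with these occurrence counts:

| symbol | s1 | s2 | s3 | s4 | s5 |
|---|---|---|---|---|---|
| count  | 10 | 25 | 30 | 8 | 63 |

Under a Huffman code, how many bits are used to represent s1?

4

Repeatedly merge the two smallest:
combine s4(8), s1(10) → 18
combine 18, s2(25) → 43
combine s3(30), 43 → 73
combine s5(63), 73 → 136
The subtree containing s1 is merged 4 times, so code length = 4.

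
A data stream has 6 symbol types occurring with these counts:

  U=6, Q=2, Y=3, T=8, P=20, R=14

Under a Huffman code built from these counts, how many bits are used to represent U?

4

Huffman merges, smallest pair first:
combine Q(2), Y(3) → 5
combine 5, U(6) → 11
combine T(8), 11 → 19
combine R(14), 19 → 33
combine P(20), 33 → 53
The subtree containing U is merged 4 times, so code length = 4.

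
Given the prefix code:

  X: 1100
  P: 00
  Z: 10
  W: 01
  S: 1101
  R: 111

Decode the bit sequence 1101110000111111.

Read left to right; each codeword is recognised as soon as it completes (prefix code):
  1101→S | 1100→X | 00→P | 111→R | 111→R
Decoded message: SXPRR

SXPRR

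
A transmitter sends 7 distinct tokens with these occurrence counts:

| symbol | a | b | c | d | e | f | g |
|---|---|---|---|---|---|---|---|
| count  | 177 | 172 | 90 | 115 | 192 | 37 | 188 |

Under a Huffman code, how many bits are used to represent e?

Huffman merges, smallest pair first:
merge f(37) and c(90): 127
merge d(115) and 127: 242
merge b(172) and a(177): 349
merge g(188) and e(192): 380
merge 242 and 349: 591
merge 380 and 591: 971
e's leaf is at depth 2, giving a 2-bit codeword.

2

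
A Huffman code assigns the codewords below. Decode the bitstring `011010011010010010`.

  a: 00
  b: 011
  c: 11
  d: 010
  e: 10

Read left to right; each codeword is recognised as soon as it completes (prefix code):
  011→b | 010→d | 011→b | 010→d | 010→d | 010→d
Decoded message: bdbddd

bdbddd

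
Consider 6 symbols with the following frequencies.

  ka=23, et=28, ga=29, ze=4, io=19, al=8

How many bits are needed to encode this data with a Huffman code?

Merge the two smallest weights repeatedly:
merge ze(4) and al(8): 12
merge 12 and io(19): 31
merge ka(23) and et(28): 51
merge ga(29) and 31: 60
merge 51 and 60: 111
Each symbol's bit-cost is frequency × depth; summing gives 265 bits (equivalently 12 + 31 + 51 + 60 + 111).

265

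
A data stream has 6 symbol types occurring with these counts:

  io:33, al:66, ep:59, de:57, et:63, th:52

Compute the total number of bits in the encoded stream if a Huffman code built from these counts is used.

Greedily combine the two least-frequent nodes:
combine io(33), th(52) → 85
combine de(57), ep(59) → 116
combine et(63), al(66) → 129
combine 85, 116 → 201
combine 129, 201 → 330
The encoded length is the sum of every internal node's weight: 85 + 116 + 129 + 201 + 330 = 861 bits.

861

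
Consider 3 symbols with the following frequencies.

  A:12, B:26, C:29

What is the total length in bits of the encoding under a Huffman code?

105

Merge the two smallest weights repeatedly:
combine A(12), B(26) → 38
combine C(29), 38 → 67
Each symbol's bit-cost is frequency × depth; summing gives 105 bits (equivalently 38 + 67).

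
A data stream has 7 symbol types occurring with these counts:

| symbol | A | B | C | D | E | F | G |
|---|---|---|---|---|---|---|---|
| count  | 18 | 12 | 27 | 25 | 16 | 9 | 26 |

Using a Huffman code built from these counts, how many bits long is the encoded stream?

367

Greedily combine the two least-frequent nodes:
F(9) + B(12) → 21
E(16) + A(18) → 34
21 + D(25) → 46
G(26) + C(27) → 53
34 + 46 → 80
53 + 80 → 133
Total encoded bits = sum of merged weights = 21 + 34 + 46 + 53 + 80 + 133 = 367.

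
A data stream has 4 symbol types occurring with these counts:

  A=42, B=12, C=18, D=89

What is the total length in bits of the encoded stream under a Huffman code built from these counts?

263

Merge the two smallest weights repeatedly:
combine B(12), C(18) → 30
combine 30, A(42) → 72
combine 72, D(89) → 161
The encoded length is the sum of every internal node's weight: 30 + 72 + 161 = 263 bits.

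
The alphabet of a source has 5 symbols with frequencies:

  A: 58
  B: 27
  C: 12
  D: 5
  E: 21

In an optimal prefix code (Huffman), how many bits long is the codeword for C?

Huffman merges, smallest pair first:
D(5) + C(12) → 17
17 + E(21) → 38
B(27) + 38 → 65
A(58) + 65 → 123
C's leaf is at depth 4, giving a 4-bit codeword.

4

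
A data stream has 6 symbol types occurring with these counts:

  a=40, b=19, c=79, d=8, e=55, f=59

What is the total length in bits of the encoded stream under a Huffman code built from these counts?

614

Merge the two smallest weights repeatedly:
d(8) + b(19) → 27
27 + a(40) → 67
e(55) + f(59) → 114
67 + c(79) → 146
114 + 146 → 260
Each symbol's bit-cost is frequency × depth; summing gives 614 bits (equivalently 27 + 67 + 114 + 146 + 260).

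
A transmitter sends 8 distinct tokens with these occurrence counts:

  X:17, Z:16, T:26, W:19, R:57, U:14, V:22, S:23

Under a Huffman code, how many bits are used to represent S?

Huffman merges, smallest pair first:
combine U(14), Z(16) → 30
combine X(17), W(19) → 36
combine V(22), S(23) → 45
combine T(26), 30 → 56
combine 36, 45 → 81
combine 56, R(57) → 113
combine 81, 113 → 194
S's leaf is at depth 3, giving a 3-bit codeword.

3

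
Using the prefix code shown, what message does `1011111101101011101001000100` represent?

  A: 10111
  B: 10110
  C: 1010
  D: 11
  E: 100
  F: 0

ADBAFEEFE

Read left to right; each codeword is recognised as soon as it completes (prefix code):
  10111→A | 11→D | 10110→B | 10111→A | 0→F | 100→E | 100→E | 0→F | 100→E
Decoded message: ADBAFEEFE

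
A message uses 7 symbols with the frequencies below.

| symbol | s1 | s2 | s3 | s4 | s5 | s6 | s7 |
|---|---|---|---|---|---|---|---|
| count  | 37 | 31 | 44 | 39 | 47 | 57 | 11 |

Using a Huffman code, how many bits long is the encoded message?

Merge the two smallest weights repeatedly:
combine s7(11), s2(31) → 42
combine s1(37), s4(39) → 76
combine 42, s3(44) → 86
combine s5(47), s6(57) → 104
combine 76, 86 → 162
combine 104, 162 → 266
Total encoded bits = sum of merged weights = 42 + 76 + 86 + 104 + 162 + 266 = 736.

736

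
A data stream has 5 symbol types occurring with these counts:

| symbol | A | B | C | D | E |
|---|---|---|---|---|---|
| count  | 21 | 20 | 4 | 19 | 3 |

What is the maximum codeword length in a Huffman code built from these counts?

3

Merge the two lowest-weight nodes at each step:
merge E(3) and C(4): 7
merge 7 and D(19): 26
merge B(20) and A(21): 41
merge 26 and 41: 67
The first pair merged (E, C) ends up deepest, at depth 3.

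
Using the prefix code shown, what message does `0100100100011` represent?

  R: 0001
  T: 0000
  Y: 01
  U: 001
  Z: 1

Read left to right; each codeword is recognised as soon as it completes (prefix code):
  01→Y | 001→U | 001→U | 0001→R | 1→Z
Decoded message: YUURZ

YUURZ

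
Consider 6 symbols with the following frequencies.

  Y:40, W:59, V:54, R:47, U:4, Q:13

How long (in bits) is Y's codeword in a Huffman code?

3

Build the tree from the bottom:
U(4) + Q(13) → 17
17 + Y(40) → 57
R(47) + V(54) → 101
57 + W(59) → 116
101 + 116 → 217
The subtree containing Y is merged 3 times, so code length = 3.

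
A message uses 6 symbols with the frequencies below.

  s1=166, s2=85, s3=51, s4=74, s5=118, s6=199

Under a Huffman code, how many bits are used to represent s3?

3

Repeatedly merge the two smallest:
combine s3(51), s4(74) → 125
combine s2(85), s5(118) → 203
combine 125, s1(166) → 291
combine s6(199), 203 → 402
combine 291, 402 → 693
The subtree containing s3 is merged 3 times, so code length = 3.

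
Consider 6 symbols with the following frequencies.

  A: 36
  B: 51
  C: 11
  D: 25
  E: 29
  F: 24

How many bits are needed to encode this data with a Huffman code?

441

Greedily combine the two least-frequent nodes:
combine C(11), F(24) → 35
combine D(25), E(29) → 54
combine 35, A(36) → 71
combine B(51), 54 → 105
combine 71, 105 → 176
The encoded length is the sum of every internal node's weight: 35 + 54 + 71 + 105 + 176 = 441 bits.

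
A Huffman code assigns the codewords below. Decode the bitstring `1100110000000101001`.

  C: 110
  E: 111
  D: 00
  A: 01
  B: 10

CABDDDBBA

Read left to right; each codeword is recognised as soon as it completes (prefix code):
  110→C | 01→A | 10→B | 00→D | 00→D | 00→D | 10→B | 10→B | 01→A
Decoded message: CABDDDBBA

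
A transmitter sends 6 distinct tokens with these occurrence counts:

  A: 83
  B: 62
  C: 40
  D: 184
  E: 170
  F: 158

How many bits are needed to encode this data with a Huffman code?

1681

Merge the two smallest weights repeatedly:
merge C(40) and B(62): 102
merge A(83) and 102: 185
merge F(158) and E(170): 328
merge D(184) and 185: 369
merge 328 and 369: 697
Each symbol's bit-cost is frequency × depth; summing gives 1681 bits (equivalently 102 + 185 + 328 + 369 + 697).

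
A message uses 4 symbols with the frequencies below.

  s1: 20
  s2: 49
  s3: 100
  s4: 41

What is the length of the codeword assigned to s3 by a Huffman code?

1

Build the tree from the bottom:
combine s1(20), s4(41) → 61
combine s2(49), 61 → 110
combine s3(100), 110 → 210
s3 is merged only at the final step, so code length = 1.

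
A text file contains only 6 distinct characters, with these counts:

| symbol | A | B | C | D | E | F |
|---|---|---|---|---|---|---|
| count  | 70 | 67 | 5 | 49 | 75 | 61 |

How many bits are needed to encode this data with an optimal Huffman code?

823

Greedily combine the two least-frequent nodes:
combine C(5), D(49) → 54
combine 54, F(61) → 115
combine B(67), A(70) → 137
combine E(75), 115 → 190
combine 137, 190 → 327
The encoded length is the sum of every internal node's weight: 54 + 115 + 137 + 190 + 327 = 823 bits.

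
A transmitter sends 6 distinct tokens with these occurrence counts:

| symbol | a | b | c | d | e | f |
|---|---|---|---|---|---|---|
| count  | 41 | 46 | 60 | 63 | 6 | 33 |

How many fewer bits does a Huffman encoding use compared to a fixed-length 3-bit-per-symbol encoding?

130

Fixed-length: 3 bits × 249 symbols = 747 bits.
Huffman merges:
e(6) + f(33) → 39
39 + a(41) → 80
b(46) + c(60) → 106
d(63) + 80 → 143
106 + 143 → 249
Huffman total = 39 + 80 + 106 + 143 + 249 = 617 bits.
Saving = 747 − 617 = 130 bits.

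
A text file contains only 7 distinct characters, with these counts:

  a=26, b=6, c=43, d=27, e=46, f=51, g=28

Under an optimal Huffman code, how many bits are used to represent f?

Build the tree from the bottom:
combine b(6), a(26) → 32
combine d(27), g(28) → 55
combine 32, c(43) → 75
combine e(46), f(51) → 97
combine 55, 75 → 130
combine 97, 130 → 227
The subtree containing f is merged 2 times, so code length = 2.

2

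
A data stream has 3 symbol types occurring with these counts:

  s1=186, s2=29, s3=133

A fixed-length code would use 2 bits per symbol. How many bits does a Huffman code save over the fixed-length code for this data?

186

Fixed-length: 2 bits × 348 symbols = 696 bits.
Huffman merges:
combine s2(29), s3(133) → 162
combine 162, s1(186) → 348
Huffman total = 162 + 348 = 510 bits.
Saving = 696 − 510 = 186 bits.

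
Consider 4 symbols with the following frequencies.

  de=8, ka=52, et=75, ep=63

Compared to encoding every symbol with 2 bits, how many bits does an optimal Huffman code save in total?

15

Fixed-length: 2 bits × 198 symbols = 396 bits.
Huffman merges:
de(8) + ka(52) → 60
60 + ep(63) → 123
et(75) + 123 → 198
Huffman total = 60 + 123 + 198 = 381 bits.
Saving = 396 − 381 = 15 bits.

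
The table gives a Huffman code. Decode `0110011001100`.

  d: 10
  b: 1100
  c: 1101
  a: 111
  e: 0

ebbb

Read left to right; each codeword is recognised as soon as it completes (prefix code):
  0→e | 1100→b | 1100→b | 1100→b
Decoded message: ebbb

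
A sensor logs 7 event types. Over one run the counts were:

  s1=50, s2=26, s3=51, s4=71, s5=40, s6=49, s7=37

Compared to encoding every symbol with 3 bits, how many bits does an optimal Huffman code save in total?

71

Fixed-length: 3 bits × 324 symbols = 972 bits.
Huffman merges:
combine s2(26), s7(37) → 63
combine s5(40), s6(49) → 89
combine s1(50), s3(51) → 101
combine 63, s4(71) → 134
combine 89, 101 → 190
combine 134, 190 → 324
Huffman total = 63 + 89 + 101 + 134 + 190 + 324 = 901 bits.
Saving = 972 − 901 = 71 bits.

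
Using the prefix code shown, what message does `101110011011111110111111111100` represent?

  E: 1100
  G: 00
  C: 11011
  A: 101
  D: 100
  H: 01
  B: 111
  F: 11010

AECBCBBE

Read left to right; each codeword is recognised as soon as it completes (prefix code):
  101→A | 1100→E | 11011→C | 111→B | 11011→C | 111→B | 111→B | 1100→E
Decoded message: AECBCBBE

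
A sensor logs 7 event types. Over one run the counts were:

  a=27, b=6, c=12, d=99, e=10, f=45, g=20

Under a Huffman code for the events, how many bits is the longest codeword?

Merge the two lowest-weight nodes at each step:
combine b(6), e(10) → 16
combine c(12), 16 → 28
combine g(20), a(27) → 47
combine 28, f(45) → 73
combine 47, 73 → 120
combine d(99), 120 → 219
Maximum depth reached is 5.

5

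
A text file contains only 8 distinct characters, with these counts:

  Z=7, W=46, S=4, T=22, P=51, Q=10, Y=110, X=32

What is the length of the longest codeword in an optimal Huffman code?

Merge the two lowest-weight nodes at each step:
S(4) + Z(7) → 11
Q(10) + 11 → 21
21 + T(22) → 43
X(32) + 43 → 75
W(46) + P(51) → 97
75 + 97 → 172
Y(110) + 172 → 282
The rarest symbols sit at the bottom; the longest codeword is 6 bits.

6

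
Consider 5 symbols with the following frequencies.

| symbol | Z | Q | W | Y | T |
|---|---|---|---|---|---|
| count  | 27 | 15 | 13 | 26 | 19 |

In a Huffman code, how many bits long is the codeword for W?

3

Huffman merges, smallest pair first:
merge W(13) and Q(15): 28
merge T(19) and Y(26): 45
merge Z(27) and 28: 55
merge 45 and 55: 100
W's leaf is at depth 3, giving a 3-bit codeword.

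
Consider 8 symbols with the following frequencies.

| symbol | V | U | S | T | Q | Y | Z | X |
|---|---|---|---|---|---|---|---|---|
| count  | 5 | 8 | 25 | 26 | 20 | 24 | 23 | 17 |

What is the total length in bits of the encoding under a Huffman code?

Build the Huffman tree bottom-up:
combine V(5), U(8) → 13
combine 13, X(17) → 30
combine Q(20), Z(23) → 43
combine Y(24), S(25) → 49
combine T(26), 30 → 56
combine 43, 49 → 92
combine 56, 92 → 148
Total encoded bits = sum of merged weights = 13 + 30 + 43 + 49 + 56 + 92 + 148 = 431.

431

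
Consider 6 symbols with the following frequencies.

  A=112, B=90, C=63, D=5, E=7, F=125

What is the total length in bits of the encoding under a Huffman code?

Build the Huffman tree bottom-up:
merge D(5) and E(7): 12
merge 12 and C(63): 75
merge 75 and B(90): 165
merge A(112) and F(125): 237
merge 165 and 237: 402
Each symbol's bit-cost is frequency × depth; summing gives 891 bits (equivalently 12 + 75 + 165 + 237 + 402).

891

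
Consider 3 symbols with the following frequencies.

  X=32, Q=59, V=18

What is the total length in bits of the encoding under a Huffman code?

Build the Huffman tree bottom-up:
combine V(18), X(32) → 50
combine 50, Q(59) → 109
Each symbol's bit-cost is frequency × depth; summing gives 159 bits (equivalently 50 + 109).

159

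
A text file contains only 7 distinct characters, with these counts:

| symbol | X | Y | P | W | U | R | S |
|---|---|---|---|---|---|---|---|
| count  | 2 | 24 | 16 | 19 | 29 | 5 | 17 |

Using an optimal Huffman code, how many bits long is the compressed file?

Merge the two smallest weights repeatedly:
merge X(2) and R(5): 7
merge 7 and P(16): 23
merge S(17) and W(19): 36
merge 23 and Y(24): 47
merge U(29) and 36: 65
merge 47 and 65: 112
The encoded length is the sum of every internal node's weight: 7 + 23 + 36 + 47 + 65 + 112 = 290 bits.

290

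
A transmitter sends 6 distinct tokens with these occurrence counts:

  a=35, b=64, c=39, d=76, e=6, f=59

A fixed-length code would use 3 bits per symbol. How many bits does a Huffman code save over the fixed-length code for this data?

Fixed-length: 3 bits × 279 symbols = 837 bits.
Huffman merges:
e(6) + a(35) → 41
c(39) + 41 → 80
f(59) + b(64) → 123
d(76) + 80 → 156
123 + 156 → 279
Huffman total = 41 + 80 + 123 + 156 + 279 = 679 bits.
Saving = 837 − 679 = 158 bits.

158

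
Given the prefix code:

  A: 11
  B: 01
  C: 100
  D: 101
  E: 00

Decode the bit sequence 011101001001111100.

Read left to right; each codeword is recognised as soon as it completes (prefix code):
  01→B | 11→A | 01→B | 00→E | 100→C | 11→A | 11→A | 100→C
Decoded message: BABECAAC

BABECAAC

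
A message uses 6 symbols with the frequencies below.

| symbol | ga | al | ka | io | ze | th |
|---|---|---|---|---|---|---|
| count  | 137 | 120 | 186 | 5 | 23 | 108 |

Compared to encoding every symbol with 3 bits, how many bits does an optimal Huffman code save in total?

Fixed-length: 3 bits × 579 symbols = 1737 bits.
Huffman merges:
combine io(5), ze(23) → 28
combine 28, th(108) → 136
combine al(120), 136 → 256
combine ga(137), ka(186) → 323
combine 256, 323 → 579
Huffman total = 28 + 136 + 256 + 323 + 579 = 1322 bits.
Saving = 1737 − 1322 = 415 bits.

415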